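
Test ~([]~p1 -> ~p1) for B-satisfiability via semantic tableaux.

Unsatisfiable

1. ~([]~p1 -> ~p1), w0
2. []~p1, w0
3. p1, w0
4. ~p1, w0
Accessibility: w0Rw0
Branch closes: p1 and ~p1 both at w0.
(One branch shown.) All branches close.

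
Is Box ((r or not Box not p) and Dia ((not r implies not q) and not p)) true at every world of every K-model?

Tableau for the negation not Box ((r or not Box not p) and Dia ((not r implies not q) and not p)):
1. not Box ((r or not Box not p) and Dia ((not r implies not q) and not p)), u
2. not ((r or not Box not p) and Dia ((not r implies not q) and not p)), v
3. not Dia ((not r implies not q) and not p), v
Accessibility: uRv
The negation has an open branch (countermodel exists).

Not valid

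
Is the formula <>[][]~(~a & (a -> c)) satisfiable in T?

1. <>[][]~(~a & (a -> c)), u
2. [][]~(~a & (a -> c)), v
3. []~(~a & (a -> c)), v
4. ~(~a & (a -> c)), v
5. ~(a -> c), v
6. a, v
7. ~c, v
Accessibility: uRu, uRv, vRv

Satisfiable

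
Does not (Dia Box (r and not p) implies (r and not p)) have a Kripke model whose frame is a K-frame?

1. not (Dia Box (r and not p) implies (r and not p)), w0
2. Dia Box (r and not p), w0   [neg-implies-rule on 1]
3. not (r and not p), w0   [neg-implies-rule on 1]
4. p, w0   [neg-and-rule on 3 (branches; this branch)]
5. Box (r and not p), w1   [Dia-rule on 2: fresh world w1, w0Rw1]
Accessibility: w0Rw1

Satisfiable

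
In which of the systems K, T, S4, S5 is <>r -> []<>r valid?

S5

S4-tableau for the negation ~(<>r -> []<>r):
1. ~(<>r -> []<>r), 0
2. <>r, 0
3. ~[]<>r, 0
4. r, 1
5. ~<>r, 2
6. ~r, 2
Accessibility: 0R0, 0R1, 0R2, 1R1, 2R2
Complete open branch: countermodel on an S4-frame, so not valid in S4, nor in K, T (the same frame is also a K-frame and a T-frame).
S5-tableau for the negation ~(<>r -> []<>r):
1. ~(<>r -> []<>r), 0
2. <>r, 0
3. ~[]<>r, 0
4. r, 1
5. ~<>r, 2
6. ~r, 0
7. ~r, 1
Accessibility: 0R0, 0R1, 0R2, 1R0, 1R1, 1R2, 2R0, 2R1, 2R2
Branch closes: r and ~r both at 1.
Every branch closes (one shown): valid in S5.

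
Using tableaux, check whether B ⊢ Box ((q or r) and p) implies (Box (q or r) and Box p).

Valid

Tableau for the negation not (Box ((q or r) and p) implies (Box (q or r) and Box p)):
1. not (Box ((q or r) and p) implies (Box (q or r) and Box p)), 0
2. Box ((q or r) and p), 0   [neg-implies-rule on 1]
3. not (Box (q or r) and Box p), 0   [neg-implies-rule on 1]
4. (q or r) and p, 0   [Box-rule on 2 via 0R0]
5. q or r, 0   [and-rule on 4]
6. p, 0   [and-rule on 4]
7. not Box (q or r), 0   [neg-and-rule on 3 (branches; this branch)]
8. r, 0   [or-rule on 5 (branches; this branch)]
9. not (q or r), 1   [neg-Box-rule on 7: fresh world 1, 0R1]
10. not q, 1   [neg-or-rule on 9]
11. not r, 1   [neg-or-rule on 9]
12. (q or r) and p, 1   [Box-rule on 2 via 0R1]
13. q or r, 1   [and-rule on 12]
14. p, 1   [and-rule on 12]
15. r, 1   [or-rule on 13 (branches; this branch)]
Accessibility: 0R0, 0R1, 1R0, 1R1
Branch closes: r and not r both at 1.
All branches of the negation close; one closing branch shown above.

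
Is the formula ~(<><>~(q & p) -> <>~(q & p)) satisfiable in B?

1. ~(<><>~(q & p) -> <>~(q & p)), u
2. <><>~(q & p), u
3. ~<>~(q & p), u
4. q & p, u
5. q, u
6. p, u
7. <>~(q & p), v
8. q & p, v
9. q, v
10. p, v
11. ~(q & p), w
12. ~p, w
Accessibility: uRu, uRv, vRu, vRv, vRw, wRv, wRw

Satisfiable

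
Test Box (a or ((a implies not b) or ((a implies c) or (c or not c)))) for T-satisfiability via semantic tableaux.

Satisfiable

1. Box (a or ((a implies not b) or ((a implies c) or (c or not c)))), 0
2. a or ((a implies not b) or ((a implies c) or (c or not c))), 0   [Box-rule on 1 via 0R0]
3. (a implies not b) or ((a implies c) or (c or not c)), 0   [or-rule on 2 (branches; this branch)]
4. (a implies c) or (c or not c), 0   [or-rule on 3 (branches; this branch)]
5. c or not c, 0   [or-rule on 4 (branches; this branch)]
6. not c, 0   [or-rule on 5 (branches; this branch)]
Accessibility: 0R0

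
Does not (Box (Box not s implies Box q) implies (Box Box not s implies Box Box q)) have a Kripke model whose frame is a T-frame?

1. not (Box (Box not s implies Box q) implies (Box Box not s implies Box Box q)), 0
2. Box (Box not s implies Box q), 0
3. not (Box Box not s implies Box Box q), 0
4. Box Box not s, 0
5. not Box Box q, 0
6. Box not s implies Box q, 0
7. Box not s, 0
8. not s, 0
9. Box q, 0
10. q, 0
11. not Box q, 1
12. Box not s implies Box q, 1
13. Box not s, 1
14. not s, 1
15. q, 1
16. not Box not s, 1
17. not q, 2
18. not s, 2
19. s, 3
20. not s, 3
Accessibility: 0R0, 0R1, 1R1, 1R2, 1R3, 2R2, 3R3
Branch closes: s and not s both at 3.
Every branch closes; the branch above is one of them.

Unsatisfiable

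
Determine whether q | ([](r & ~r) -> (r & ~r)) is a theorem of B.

Valid in B

Tableau for the negation ~(q | ([](r & ~r) -> (r & ~r))):
1. ~(q | ([](r & ~r) -> (r & ~r))), w0
2. ~q, w0   [~|-rule on 1]
3. ~([](r & ~r) -> (r & ~r)), w0   [~|-rule on 1]
4. [](r & ~r), w0   [~->-rule on 3]
5. ~(r & ~r), w0   [~->-rule on 3]
6. r & ~r, w0   [[]-rule on 4 via w0Rw0]
7. r, w0   [&-rule on 6]
8. ~r, w0   [&-rule on 6]
Accessibility: w0Rw0
Branch closes: r and ~r both at w0.
All branches of the negation close; one closing branch shown above.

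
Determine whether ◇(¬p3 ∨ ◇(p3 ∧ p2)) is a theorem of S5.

Not valid

Tableau for the negation ¬◇(¬p3 ∨ ◇(p3 ∧ p2)):
1. ¬◇(¬p3 ∨ ◇(p3 ∧ p2)), 0
2. ¬(¬p3 ∨ ◇(p3 ∧ p2)), 0
3. p3, 0
4. ¬◇(p3 ∧ p2), 0
5. ¬(p3 ∧ p2), 0
6. ¬p2, 0
Accessibility: 0R0
The negation has an open branch (countermodel exists).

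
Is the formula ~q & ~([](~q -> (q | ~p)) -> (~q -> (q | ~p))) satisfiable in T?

Unsatisfiable

1. ~q & ~([](~q -> (q | ~p)) -> (~q -> (q | ~p))), w0
2. ~q, w0   [&-rule on 1]
3. ~([](~q -> (q | ~p)) -> (~q -> (q | ~p))), w0   [&-rule on 1]
4. [](~q -> (q | ~p)), w0   [~->-rule on 3]
5. ~(~q -> (q | ~p)), w0   [~->-rule on 3]
6. ~(q | ~p), w0   [~->-rule on 5]
7. p, w0   [~|-rule on 6]
8. ~q -> (q | ~p), w0   [[]-rule on 4 via w0Rw0]
9. q | ~p, w0   [->-rule on 8 (branches; this branch)]
10. ~p, w0   [|-rule on 9 (branches; this branch)]
Accessibility: w0Rw0
Branch closes: p and ~p both at w0.
Every branch closes; the branch above is one of them.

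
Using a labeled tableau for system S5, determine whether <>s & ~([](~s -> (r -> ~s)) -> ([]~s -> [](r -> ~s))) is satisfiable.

Unsatisfiable (every branch closes)

1. <>s & ~([](~s -> (r -> ~s)) -> ([]~s -> [](r -> ~s))), 0
2. <>s, 0
3. ~([](~s -> (r -> ~s)) -> ([]~s -> [](r -> ~s))), 0
4. [](~s -> (r -> ~s)), 0
5. ~([]~s -> [](r -> ~s)), 0
6. []~s, 0
7. ~[](r -> ~s), 0
8. ~s -> (r -> ~s), 0
9. ~s, 0
10. r -> ~s, 0
11. s, 1
12. ~s -> (r -> ~s), 1
13. ~s, 1
Accessibility: 0R0, 0R1, 1R0, 1R1
Branch closes: s and ~s both at 1.
All branches of the tableau close; one closing branch shown above.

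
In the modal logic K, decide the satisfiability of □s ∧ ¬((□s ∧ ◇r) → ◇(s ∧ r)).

1. □s ∧ ¬((□s ∧ ◇r) → ◇(s ∧ r)), w0
2. □s, w0
3. ¬((□s ∧ ◇r) → ◇(s ∧ r)), w0
4. □s ∧ ◇r, w0
5. ¬◇(s ∧ r), w0
6. ◇r, w0
7. r, w1
8. s, w1
9. ¬(s ∧ r), w1
10. ¬r, w1
Accessibility: w0Rw1
Branch closes: r and ¬r both at w1.
Every branch closes; the branch above is one of them.

Unsatisfiable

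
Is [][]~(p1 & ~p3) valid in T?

Tableau for the negation ~[][]~(p1 & ~p3):
1. ~[][]~(p1 & ~p3), 0
2. ~[]~(p1 & ~p3), 1
3. p1 & ~p3, 2
4. p1, 2
5. ~p3, 2
Accessibility: 0R0, 0R1, 1R1, 1R2, 2R2
The negation has an open branch (countermodel exists).

Invalid (countermodel exists)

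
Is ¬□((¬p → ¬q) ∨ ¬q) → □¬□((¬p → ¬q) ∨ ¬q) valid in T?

No, not valid

Tableau for the negation ¬(¬□((¬p → ¬q) ∨ ¬q) → □¬□((¬p → ¬q) ∨ ¬q)):
1. ¬(¬□((¬p → ¬q) ∨ ¬q) → □¬□((¬p → ¬q) ∨ ¬q)), 0
2. ¬□((¬p → ¬q) ∨ ¬q), 0   [¬→-rule on 1]
3. ¬□¬□((¬p → ¬q) ∨ ¬q), 0   [¬→-rule on 1]
4. ¬((¬p → ¬q) ∨ ¬q), 1   [¬□-rule on 2: fresh world 1, 0R1]
5. ¬(¬p → ¬q), 1   [¬∨-rule on 4]
6. q, 1   [¬∨-rule on 4]
7. ¬p, 1   [¬→-rule on 5]
8. □((¬p → ¬q) ∨ ¬q), 2   [¬□-rule on 3: fresh world 2, 0R2]
9. (¬p → ¬q) ∨ ¬q, 2   [□-rule on 8 via 2R2]
10. ¬q, 2   [∨-rule on 9 (branches; this branch)]
Accessibility: 0R0, 0R1, 0R2, 1R1, 2R2
The negation has an open branch (countermodel exists).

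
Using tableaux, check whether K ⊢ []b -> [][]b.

Tableau for the negation ~([]b -> [][]b):
1. ~([]b -> [][]b), w0
2. []b, w0
3. ~[][]b, w0
4. ~[]b, w1
5. b, w1
6. ~b, w2
Accessibility: w0Rw1, w1Rw2
The negation has an open branch (countermodel exists).

No, not valid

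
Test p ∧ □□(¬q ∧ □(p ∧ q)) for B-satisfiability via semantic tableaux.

No, unsatisfiable

1. p ∧ □□(¬q ∧ □(p ∧ q)), w0
2. p, w0   [∧-rule on 1]
3. □□(¬q ∧ □(p ∧ q)), w0   [∧-rule on 1]
4. □(¬q ∧ □(p ∧ q)), w0   [□-rule on 3 via w0Rw0]
5. ¬q ∧ □(p ∧ q), w0   [□-rule on 4 via w0Rw0]
6. ¬q, w0   [∧-rule on 5]
7. □(p ∧ q), w0   [∧-rule on 5]
8. p ∧ q, w0   [□-rule on 7 via w0Rw0]
9. q, w0   [∧-rule on 8]
Accessibility: w0Rw0
Branch closes: q and ¬q both at w0.
(One branch shown.) All branches close.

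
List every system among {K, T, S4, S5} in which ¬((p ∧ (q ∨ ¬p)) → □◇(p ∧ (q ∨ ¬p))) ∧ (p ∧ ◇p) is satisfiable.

S4-tableau for the formula:
1. ¬((p ∧ (q ∨ ¬p)) → □◇(p ∧ (q ∨ ¬p))) ∧ (p ∧ ◇p), u
2. ¬((p ∧ (q ∨ ¬p)) → □◇(p ∧ (q ∨ ¬p))), u
3. p ∧ ◇p, u
4. p ∧ (q ∨ ¬p), u
5. ¬□◇(p ∧ (q ∨ ¬p)), u
6. p, u
7. ◇p, u
8. q ∨ ¬p, u
9. q, u
10. ¬◇(p ∧ (q ∨ ¬p)), v
11. ¬(p ∧ (q ∨ ¬p)), v
12. ¬(q ∨ ¬p), v
13. ¬q, v
14. p, v
15. p, w
Accessibility: uRu, uRv, uRw, vRv, wRw
Complete open branch: satisfiable in S4, hence also in K, T (this S4-model is also a K-model and a T-model).
S5-tableau for the formula:
1. ¬((p ∧ (q ∨ ¬p)) → □◇(p ∧ (q ∨ ¬p))) ∧ (p ∧ ◇p), u
2. ¬((p ∧ (q ∨ ¬p)) → □◇(p ∧ (q ∨ ¬p))), u
3. p ∧ ◇p, u
4. p ∧ (q ∨ ¬p), u
5. ¬□◇(p ∧ (q ∨ ¬p)), u
6. p, u
7. ◇p, u
8. q ∨ ¬p, u
9. q, u
10. ¬◇(p ∧ (q ∨ ¬p)), v
11. ¬(p ∧ (q ∨ ¬p)), u
12. ¬(p ∧ (q ∨ ¬p)), v
13. ¬(q ∨ ¬p), u
14. ¬q, u
Accessibility: uRu, uRv, vRu, vRv
Branch closes: q and ¬q both at u.
Every branch closes (one shown): unsatisfiable in S5.

K, T, S4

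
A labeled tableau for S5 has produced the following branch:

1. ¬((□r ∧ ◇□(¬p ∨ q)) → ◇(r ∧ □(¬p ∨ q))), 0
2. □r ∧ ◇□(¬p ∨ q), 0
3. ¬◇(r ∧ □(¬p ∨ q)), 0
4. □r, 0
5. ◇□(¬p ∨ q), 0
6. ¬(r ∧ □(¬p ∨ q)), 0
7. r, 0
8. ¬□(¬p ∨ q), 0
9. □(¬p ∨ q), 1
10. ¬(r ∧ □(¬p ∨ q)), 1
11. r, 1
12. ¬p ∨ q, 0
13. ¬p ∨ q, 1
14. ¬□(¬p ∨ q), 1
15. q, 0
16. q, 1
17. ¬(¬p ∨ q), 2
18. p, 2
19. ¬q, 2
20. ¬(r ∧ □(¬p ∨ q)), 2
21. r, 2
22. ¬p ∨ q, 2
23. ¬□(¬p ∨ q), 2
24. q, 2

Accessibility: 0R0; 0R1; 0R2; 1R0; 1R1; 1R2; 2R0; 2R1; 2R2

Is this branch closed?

Yes, closed

Both q and ¬q appear at 2.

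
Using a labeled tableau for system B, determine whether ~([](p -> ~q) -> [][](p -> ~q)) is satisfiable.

1. ~([](p -> ~q) -> [][](p -> ~q)), u
2. [](p -> ~q), u
3. ~[][](p -> ~q), u
4. p -> ~q, u
5. ~q, u
6. ~[](p -> ~q), v
7. p -> ~q, v
8. ~q, v
9. ~(p -> ~q), w
10. p, w
11. q, w
Accessibility: uRu, uRv, vRu, vRv, vRw, wRv, wRw

Yes, satisfiable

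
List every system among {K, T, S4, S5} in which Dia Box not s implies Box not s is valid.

S5

S4-tableau for the negation not (Dia Box not s implies Box not s):
1. not (Dia Box not s implies Box not s), w0
2. Dia Box not s, w0
3. not Box not s, w0
4. Box not s, w1
5. not s, w1
6. s, w2
Accessibility: w0Rw0, w0Rw1, w0Rw2, w1Rw1, w2Rw2
Complete open branch: countermodel on an S4-frame, so not valid in S4, nor in K, T (the same frame is also a K-frame and a T-frame).
S5-tableau for the negation not (Dia Box not s implies Box not s):
1. not (Dia Box not s implies Box not s), w0
2. Dia Box not s, w0
3. not Box not s, w0
4. Box not s, w1
5. not s, w0
6. not s, w1
7. s, w2
8. not s, w2
Accessibility: w0Rw0, w0Rw1, w0Rw2, w1Rw0, w1Rw1, w1Rw2, w2Rw0, w2Rw1, w2Rw2
Branch closes: s and not s both at w2.
Every branch closes (one shown): valid in S5.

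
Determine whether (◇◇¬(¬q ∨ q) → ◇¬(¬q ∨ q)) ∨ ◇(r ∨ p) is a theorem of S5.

Valid in S5

Tableau for the negation ¬((◇◇¬(¬q ∨ q) → ◇¬(¬q ∨ q)) ∨ ◇(r ∨ p)):
1. ¬((◇◇¬(¬q ∨ q) → ◇¬(¬q ∨ q)) ∨ ◇(r ∨ p)), u
2. ¬(◇◇¬(¬q ∨ q) → ◇¬(¬q ∨ q)), u
3. ¬◇(r ∨ p), u
4. ◇◇¬(¬q ∨ q), u
5. ¬◇¬(¬q ∨ q), u
6. ¬(r ∨ p), u
7. ¬r, u
8. ¬p, u
9. ¬q ∨ q, u
10. q, u
11. ◇¬(¬q ∨ q), v
12. ¬(r ∨ p), v
13. ¬r, v
14. ¬p, v
15. ¬q ∨ q, v
16. q, v
17. ¬(¬q ∨ q), w
18. q, w
19. ¬q, w
Accessibility: uRu, uRv, uRw, vRu, vRv, vRw, wRu, wRv, wRw
Branch closes: q and ¬q both at w.
Every branch of the negation's tableau closes; the branch above is one of them.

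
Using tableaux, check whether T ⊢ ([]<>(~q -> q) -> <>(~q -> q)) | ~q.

Valid

Tableau for the negation ~(([]<>(~q -> q) -> <>(~q -> q)) | ~q):
1. ~(([]<>(~q -> q) -> <>(~q -> q)) | ~q), 0
2. ~([]<>(~q -> q) -> <>(~q -> q)), 0
3. q, 0
4. []<>(~q -> q), 0
5. ~<>(~q -> q), 0
6. <>(~q -> q), 0
7. ~(~q -> q), 0
8. ~q, 0
Accessibility: 0R0
Branch closes: q and ~q both at 0.
All branches of the negation close; one closing branch shown above.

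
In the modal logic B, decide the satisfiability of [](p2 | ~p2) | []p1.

1. [](p2 | ~p2) | []p1, w0
2. []p1, w0
3. p1, w0
Accessibility: w0Rw0

Satisfiable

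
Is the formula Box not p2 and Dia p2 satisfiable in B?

Unsatisfiable

1. Box not p2 and Dia p2, 0
2. Box not p2, 0
3. Dia p2, 0
4. not p2, 0
5. p2, 1
6. not p2, 1
Accessibility: 0R0, 0R1, 1R0, 1R1
Branch closes: p2 and not p2 both at 1.
Every branch closes; the branch above is one of them.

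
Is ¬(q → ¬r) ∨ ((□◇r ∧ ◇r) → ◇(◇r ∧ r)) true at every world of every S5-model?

Yes, valid

Tableau for the negation ¬(¬(q → ¬r) ∨ ((□◇r ∧ ◇r) → ◇(◇r ∧ r))):
1. ¬(¬(q → ¬r) ∨ ((□◇r ∧ ◇r) → ◇(◇r ∧ r))), 0
2. q → ¬r, 0
3. ¬((□◇r ∧ ◇r) → ◇(◇r ∧ r)), 0
4. □◇r ∧ ◇r, 0
5. ¬◇(◇r ∧ r), 0
6. □◇r, 0
7. ◇r, 0
8. ¬(◇r ∧ r), 0
9. ¬r, 0
10. r, 1
11. ¬(◇r ∧ r), 1
12. ◇r, 1
13. ¬◇r, 1
14. ¬r, 1
Accessibility: 0R0, 0R1, 1R0, 1R1
Branch closes: r and ¬r both at 1.
Every branch of the negation's tableau closes; the branch above is one of them.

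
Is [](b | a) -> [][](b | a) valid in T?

No, not valid

Tableau for the negation ~([](b | a) -> [][](b | a)):
1. ~([](b | a) -> [][](b | a)), 0
2. [](b | a), 0   [~->-rule on 1]
3. ~[][](b | a), 0   [~->-rule on 1]
4. b | a, 0   [[]-rule on 2 via 0R0]
5. a, 0   [|-rule on 4 (branches; this branch)]
6. ~[](b | a), 1   [~[]-rule on 3: fresh world 1, 0R1]
7. b | a, 1   [[]-rule on 2 via 0R1]
8. a, 1   [|-rule on 7 (branches; this branch)]
9. ~(b | a), 2   [~[]-rule on 6: fresh world 2, 1R2]
10. ~b, 2   [~|-rule on 9]
11. ~a, 2   [~|-rule on 9]
Accessibility: 0R0, 0R1, 1R1, 1R2, 2R2
The negation has an open branch (countermodel exists).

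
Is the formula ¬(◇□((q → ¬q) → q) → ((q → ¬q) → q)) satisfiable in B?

1. ¬(◇□((q → ¬q) → q) → ((q → ¬q) → q)), 0
2. ◇□((q → ¬q) → q), 0
3. ¬((q → ¬q) → q), 0
4. q → ¬q, 0
5. ¬q, 0
6. □((q → ¬q) → q), 1
7. (q → ¬q) → q, 0
8. (q → ¬q) → q, 1
9. ¬(q → ¬q), 0
10. q, 0
Accessibility: 0R0, 0R1, 1R0, 1R1
Branch closes: q and ¬q both at 0.
Every branch closes; the branch above is one of them.

Unsatisfiable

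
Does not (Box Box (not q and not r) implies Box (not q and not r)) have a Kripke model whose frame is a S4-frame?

1. not (Box Box (not q and not r) implies Box (not q and not r)), u
2. Box Box (not q and not r), u   [neg-implies-rule on 1]
3. not Box (not q and not r), u   [neg-implies-rule on 1]
4. Box (not q and not r), u   [Box-rule on 2 via uRu]
5. not q and not r, u   [Box-rule on 4 via uRu]
6. not q, u   [and-rule on 5]
7. not r, u   [and-rule on 5]
8. not (not q and not r), v   [neg-Box-rule on 3: fresh world v, uRv]
9. Box (not q and not r), v   [Box-rule on 2 via uRv]
10. not q and not r, v   [Box-rule on 4 via uRv]
11. not q, v   [and-rule on 10]
12. not r, v   [and-rule on 10]
13. r, v   [neg-and-rule on 8 (branches; this branch)]
Accessibility: uRu, uRv, vRv
Branch closes: r and not r both at v.
All branches of the tableau close; one closing branch shown above.

No, unsatisfiable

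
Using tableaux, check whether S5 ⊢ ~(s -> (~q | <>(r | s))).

Tableau for the negation s -> (~q | <>(r | s)):
1. s -> (~q | <>(r | s)), 0
2. ~q | <>(r | s), 0
3. <>(r | s), 0
4. r | s, 1
5. s, 1
Accessibility: 0R0, 0R1, 1R0, 1R1
The negation has an open branch (countermodel exists).

Invalid (countermodel exists)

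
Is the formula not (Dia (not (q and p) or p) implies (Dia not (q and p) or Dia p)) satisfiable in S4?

Unsatisfiable

1. not (Dia (not (q and p) or p) implies (Dia not (q and p) or Dia p)), 0
2. Dia (not (q and p) or p), 0
3. not (Dia not (q and p) or Dia p), 0
4. not Dia not (q and p), 0
5. not Dia p, 0
6. q and p, 0
7. q, 0
8. p, 0
9. not p, 0
Accessibility: 0R0
Branch closes: p and not p both at 0.
Every branch closes; the branch above is one of them.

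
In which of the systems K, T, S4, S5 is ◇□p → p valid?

S4-tableau for the negation ¬(◇□p → p):
1. ¬(◇□p → p), w0
2. ◇□p, w0
3. ¬p, w0
4. □p, w1
5. p, w1
Accessibility: w0Rw0, w0Rw1, w1Rw1
Complete open branch: countermodel on an S4-frame, so not valid in S4, nor in K, T (the same frame is also a K-frame and a T-frame).
S5-tableau for the negation ¬(◇□p → p):
1. ¬(◇□p → p), w0
2. ◇□p, w0
3. ¬p, w0
4. □p, w1
5. p, w0
Accessibility: w0Rw0, w0Rw1, w1Rw0, w1Rw1
Branch closes: p and ¬p both at w0.
Every branch closes (one shown): valid in S5.

S5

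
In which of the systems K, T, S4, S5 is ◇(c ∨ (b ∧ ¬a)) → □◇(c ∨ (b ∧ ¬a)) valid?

S5

S5-tableau for the negation ¬(◇(c ∨ (b ∧ ¬a)) → □◇(c ∨ (b ∧ ¬a))):
1. ¬(◇(c ∨ (b ∧ ¬a)) → □◇(c ∨ (b ∧ ¬a))), u
2. ◇(c ∨ (b ∧ ¬a)), u
3. ¬□◇(c ∨ (b ∧ ¬a)), u
4. c ∨ (b ∧ ¬a), v
5. b ∧ ¬a, v
6. b, v
7. ¬a, v
8. ¬◇(c ∨ (b ∧ ¬a)), w
9. ¬(c ∨ (b ∧ ¬a)), u
10. ¬c, u
11. ¬(b ∧ ¬a), u
12. ¬(c ∨ (b ∧ ¬a)), v
13. ¬c, v
14. ¬(b ∧ ¬a), v
15. ¬(c ∨ (b ∧ ¬a)), w
16. ¬c, w
17. ¬(b ∧ ¬a), w
18. a, u
19. a, v
Accessibility: uRu, uRv, uRw, vRu, vRv, vRw, wRu, wRv, wRw
Branch closes: a and ¬a both at v.
Every branch closes (one shown): valid in S5.
S4-tableau for the negation ¬(◇(c ∨ (b ∧ ¬a)) → □◇(c ∨ (b ∧ ¬a))):
1. ¬(◇(c ∨ (b ∧ ¬a)) → □◇(c ∨ (b ∧ ¬a))), u
2. ◇(c ∨ (b ∧ ¬a)), u
3. ¬□◇(c ∨ (b ∧ ¬a)), u
4. c ∨ (b ∧ ¬a), v
5. b ∧ ¬a, v
6. b, v
7. ¬a, v
8. ¬◇(c ∨ (b ∧ ¬a)), w
9. ¬(c ∨ (b ∧ ¬a)), w
10. ¬c, w
11. ¬(b ∧ ¬a), w
12. a, w
Accessibility: uRu, uRv, uRw, vRv, wRw
Complete open branch: countermodel on an S4-frame, so not valid in S4, nor in K, T (the same frame is also a K-frame and a T-frame).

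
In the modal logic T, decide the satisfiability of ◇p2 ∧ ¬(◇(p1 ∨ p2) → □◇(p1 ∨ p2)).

Satisfiable (open branch found)

1. ◇p2 ∧ ¬(◇(p1 ∨ p2) → □◇(p1 ∨ p2)), u
2. ◇p2, u   [∧-rule on 1]
3. ¬(◇(p1 ∨ p2) → □◇(p1 ∨ p2)), u   [∧-rule on 1]
4. ◇(p1 ∨ p2), u   [¬→-rule on 3]
5. ¬□◇(p1 ∨ p2), u   [¬→-rule on 3]
6. p2, v   [◇-rule on 2: fresh world v, uRv]
7. p1 ∨ p2, w   [◇-rule on 4: fresh world w, uRw]
8. p2, w   [∨-rule on 7 (branches; this branch)]
9. ¬◇(p1 ∨ p2), x   [¬□-rule on 5: fresh world x, uRx]
10. ¬(p1 ∨ p2), x   [¬◇-rule on 9 via xRx]
11. ¬p1, x   [¬∨-rule on 10]
12. ¬p2, x   [¬∨-rule on 10]
Accessibility: uRu, uRv, uRw, uRx, vRv, wRw, xRx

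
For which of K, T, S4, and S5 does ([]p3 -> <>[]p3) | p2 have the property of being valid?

K-tableau for the negation ~(([]p3 -> <>[]p3) | p2):
1. ~(([]p3 -> <>[]p3) | p2), 0
2. ~([]p3 -> <>[]p3), 0   [~|-rule on 1]
3. ~p2, 0   [~|-rule on 1]
4. []p3, 0   [~->-rule on 2]
5. ~<>[]p3, 0   [~->-rule on 2]
Complete open branch: countermodel on a K-frame, so not valid in K.
T-tableau for the negation ~(([]p3 -> <>[]p3) | p2):
1. ~(([]p3 -> <>[]p3) | p2), 0
2. ~([]p3 -> <>[]p3), 0   [~|-rule on 1]
3. ~p2, 0   [~|-rule on 1]
4. []p3, 0   [~->-rule on 2]
5. ~<>[]p3, 0   [~->-rule on 2]
6. p3, 0   [[]-rule on 4 via 0R0]
7. ~[]p3, 0   [~<>-rule on 5 via 0R0]
8. ~p3, 1   [~[]-rule on 7: fresh world 1, 0R1]
9. p3, 1   [[]-rule on 4 via 0R1]
Accessibility: 0R0, 0R1, 1R1
Branch closes: p3 and ~p3 both at 1.
Every branch closes (one shown): valid in T, hence also in S4, S5 (every theorem of T is a theorem of S4 and S5).

T, S4, S5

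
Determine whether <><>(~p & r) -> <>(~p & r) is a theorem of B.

Tableau for the negation ~(<><>(~p & r) -> <>(~p & r)):
1. ~(<><>(~p & r) -> <>(~p & r)), w0
2. <><>(~p & r), w0
3. ~<>(~p & r), w0
4. ~(~p & r), w0
5. ~r, w0
6. <>(~p & r), w1
7. ~(~p & r), w1
8. ~r, w1
9. ~p & r, w2
10. ~p, w2
11. r, w2
Accessibility: w0Rw0, w0Rw1, w1Rw0, w1Rw1, w1Rw2, w2Rw1, w2Rw2
The negation has an open branch (countermodel exists).

No, not valid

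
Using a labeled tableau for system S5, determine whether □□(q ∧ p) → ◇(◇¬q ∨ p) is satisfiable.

Satisfiable

1. □□(q ∧ p) → ◇(◇¬q ∨ p), w0
2. ◇(◇¬q ∨ p), w0   [→-rule on 1 (branches; this branch)]
3. ◇¬q ∨ p, w1   [◇-rule on 2: fresh world w1, w0Rw1]
4. p, w1   [∨-rule on 3 (branches; this branch)]
Accessibility: w0Rw0, w0Rw1, w1Rw0, w1Rw1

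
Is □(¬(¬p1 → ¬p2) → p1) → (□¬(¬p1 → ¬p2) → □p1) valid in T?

Valid in T

Tableau for the negation ¬(□(¬(¬p1 → ¬p2) → p1) → (□¬(¬p1 → ¬p2) → □p1)):
1. ¬(□(¬(¬p1 → ¬p2) → p1) → (□¬(¬p1 → ¬p2) → □p1)), 0
2. □(¬(¬p1 → ¬p2) → p1), 0   [¬→-rule on 1]
3. ¬(□¬(¬p1 → ¬p2) → □p1), 0   [¬→-rule on 1]
4. □¬(¬p1 → ¬p2), 0   [¬→-rule on 3]
5. ¬□p1, 0   [¬→-rule on 3]
6. ¬(¬p1 → ¬p2) → p1, 0   [□-rule on 2 via 0R0]
7. ¬(¬p1 → ¬p2), 0   [□-rule on 4 via 0R0]
8. ¬p1, 0   [¬→-rule on 7]
9. p2, 0   [¬→-rule on 7]
10. ¬p1 → ¬p2, 0   [→-rule on 6 (branches; this branch)]
11. ¬p2, 0   [→-rule on 10 (branches; this branch)]
Accessibility: 0R0
Branch closes: p2 and ¬p2 both at 0.
Every branch of the negation's tableau closes; the branch above is one of them.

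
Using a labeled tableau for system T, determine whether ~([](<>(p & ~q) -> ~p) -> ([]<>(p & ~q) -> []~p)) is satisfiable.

Unsatisfiable

1. ~([](<>(p & ~q) -> ~p) -> ([]<>(p & ~q) -> []~p)), u
2. [](<>(p & ~q) -> ~p), u
3. ~([]<>(p & ~q) -> []~p), u
4. []<>(p & ~q), u
5. ~[]~p, u
6. <>(p & ~q) -> ~p, u
7. <>(p & ~q), u
8. ~<>(p & ~q), u
9. ~(p & ~q), u
10. q, u
11. p, v
12. <>(p & ~q) -> ~p, v
13. <>(p & ~q), v
14. ~(p & ~q), v
15. ~<>(p & ~q), v
16. q, v
17. p & ~q, w
18. p, w
19. ~q, w
20. <>(p & ~q) -> ~p, w
21. <>(p & ~q), w
22. ~(p & ~q), w
23. ~<>(p & ~q), w
24. q, w
Accessibility: uRu, uRv, uRw, vRv, wRw
Branch closes: q and ~q both at w.
(One branch shown.) All branches close.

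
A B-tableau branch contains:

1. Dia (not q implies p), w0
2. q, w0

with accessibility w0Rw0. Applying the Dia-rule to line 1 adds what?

a fresh world w1 with w0Rw1, and not q implies p at w1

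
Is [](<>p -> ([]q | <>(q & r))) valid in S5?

Not valid

Tableau for the negation ~[](<>p -> ([]q | <>(q & r))):
1. ~[](<>p -> ([]q | <>(q & r))), w0
2. ~(<>p -> ([]q | <>(q & r))), w1   [~[]-rule on 1: fresh world w1, w0Rw1]
3. <>p, w1   [~->-rule on 2]
4. ~([]q | <>(q & r)), w1   [~->-rule on 2]
5. ~[]q, w1   [~|-rule on 4]
6. ~<>(q & r), w1   [~|-rule on 4]
7. ~(q & r), w0   [~<>-rule on 6 via w1Rw0]
8. ~(q & r), w1   [~<>-rule on 6 via w1Rw1]
9. ~r, w0   [~&-rule on 7 (branches; this branch)]
10. ~r, w1   [~&-rule on 8 (branches; this branch)]
11. p, w2   [<>-rule on 3: fresh world w2, w1Rw2]
12. ~(q & r), w2   [~<>-rule on 6 via w1Rw2]
13. ~r, w2   [~&-rule on 12 (branches; this branch)]
14. ~q, w3   [~[]-rule on 5: fresh world w3, w1Rw3]
15. ~(q & r), w3   [~<>-rule on 6 via w1Rw3]
16. ~r, w3   [~&-rule on 15 (branches; this branch)]
Accessibility: w0Rw0, w0Rw1, w0Rw2, w0Rw3, w1Rw0, w1Rw1, w1Rw2, w1Rw3, w2Rw0, w2Rw1, w2Rw2, w2Rw3, w3Rw0, w3Rw1, w3Rw2, w3Rw3
The negation has an open branch (countermodel exists).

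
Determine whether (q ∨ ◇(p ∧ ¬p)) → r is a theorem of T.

Tableau for the negation ¬((q ∨ ◇(p ∧ ¬p)) → r):
1. ¬((q ∨ ◇(p ∧ ¬p)) → r), 0
2. q ∨ ◇(p ∧ ¬p), 0   [¬→-rule on 1]
3. ¬r, 0   [¬→-rule on 1]
4. q, 0   [∨-rule on 2 (branches; this branch)]
Accessibility: 0R0
The negation has an open branch (countermodel exists).

Invalid (countermodel exists)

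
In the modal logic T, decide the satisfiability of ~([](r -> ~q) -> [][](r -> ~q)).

Satisfiable

1. ~([](r -> ~q) -> [][](r -> ~q)), w0
2. [](r -> ~q), w0   [~->-rule on 1]
3. ~[][](r -> ~q), w0   [~->-rule on 1]
4. r -> ~q, w0   [[]-rule on 2 via w0Rw0]
5. ~q, w0   [->-rule on 4 (branches; this branch)]
6. ~[](r -> ~q), w1   [~[]-rule on 3: fresh world w1, w0Rw1]
7. r -> ~q, w1   [[]-rule on 2 via w0Rw1]
8. ~q, w1   [->-rule on 7 (branches; this branch)]
9. ~(r -> ~q), w2   [~[]-rule on 6: fresh world w2, w1Rw2]
10. r, w2   [~->-rule on 9]
11. q, w2   [~->-rule on 9]
Accessibility: w0Rw0, w0Rw1, w1Rw1, w1Rw2, w2Rw2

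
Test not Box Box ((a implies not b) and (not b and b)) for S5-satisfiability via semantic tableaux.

1. not Box Box ((a implies not b) and (not b and b)), w0
2. not Box ((a implies not b) and (not b and b)), w1   [neg-Box-rule on 1: fresh world w1, w0Rw1]
3. not ((a implies not b) and (not b and b)), w2   [neg-Box-rule on 2: fresh world w2, w1Rw2]
4. not (not b and b), w2   [neg-and-rule on 3 (branches; this branch)]
5. not b, w2   [neg-and-rule on 4 (branches; this branch)]
Accessibility: w0Rw0, w0Rw1, w0Rw2, w1Rw0, w1Rw1, w1Rw2, w2Rw0, w2Rw1, w2Rw2

Satisfiable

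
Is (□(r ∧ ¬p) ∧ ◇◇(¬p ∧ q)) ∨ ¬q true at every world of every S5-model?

Tableau for the negation ¬((□(r ∧ ¬p) ∧ ◇◇(¬p ∧ q)) ∨ ¬q):
1. ¬((□(r ∧ ¬p) ∧ ◇◇(¬p ∧ q)) ∨ ¬q), 0
2. ¬(□(r ∧ ¬p) ∧ ◇◇(¬p ∧ q)), 0   [¬∨-rule on 1]
3. q, 0   [¬∨-rule on 1]
4. ¬◇◇(¬p ∧ q), 0   [¬∧-rule on 2 (branches; this branch)]
5. ¬◇(¬p ∧ q), 0   [¬◇-rule on 4 via 0R0]
6. ¬(¬p ∧ q), 0   [¬◇-rule on 5 via 0R0]
7. p, 0   [¬∧-rule on 6 (branches; this branch)]
Accessibility: 0R0
The negation has an open branch (countermodel exists).

Invalid (countermodel exists)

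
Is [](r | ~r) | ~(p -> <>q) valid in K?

Tableau for the negation ~([](r | ~r) | ~(p -> <>q)):
1. ~([](r | ~r) | ~(p -> <>q)), w0
2. ~[](r | ~r), w0
3. p -> <>q, w0
4. <>q, w0
5. ~(r | ~r), w1
6. ~r, w1
7. r, w1
Accessibility: w0Rw1
Branch closes: r and ~r both at w1.
Every branch of the negation's tableau closes; the branch above is one of them.

Valid in K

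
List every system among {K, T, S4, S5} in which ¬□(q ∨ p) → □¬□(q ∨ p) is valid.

S5

S4-tableau for the negation ¬(¬□(q ∨ p) → □¬□(q ∨ p)):
1. ¬(¬□(q ∨ p) → □¬□(q ∨ p)), u
2. ¬□(q ∨ p), u   [¬→-rule on 1]
3. ¬□¬□(q ∨ p), u   [¬→-rule on 1]
4. ¬(q ∨ p), v   [¬□-rule on 2: fresh world v, uRv]
5. ¬q, v   [¬∨-rule on 4]
6. ¬p, v   [¬∨-rule on 4]
7. □(q ∨ p), w   [¬□-rule on 3: fresh world w, uRw]
8. q ∨ p, w   [□-rule on 7 via wRw]
9. p, w   [∨-rule on 8 (branches; this branch)]
Accessibility: uRu, uRv, uRw, vRv, wRw
Complete open branch: countermodel on an S4-frame, so not valid in S4, nor in K, T (the same frame is also a K-frame and a T-frame).
S5-tableau for the negation ¬(¬□(q ∨ p) → □¬□(q ∨ p)):
1. ¬(¬□(q ∨ p) → □¬□(q ∨ p)), u
2. ¬□(q ∨ p), u   [¬→-rule on 1]
3. ¬□¬□(q ∨ p), u   [¬→-rule on 1]
4. ¬(q ∨ p), v   [¬□-rule on 2: fresh world v, uRv]
5. ¬q, v   [¬∨-rule on 4]
6. ¬p, v   [¬∨-rule on 4]
7. □(q ∨ p), w   [¬□-rule on 3: fresh world w, uRw]
8. q ∨ p, u   [□-rule on 7 via wRu]
9. q ∨ p, v   [□-rule on 7 via wRv]
10. q ∨ p, w   [□-rule on 7 via wRw]
11. p, u   [∨-rule on 8 (branches; this branch)]
12. p, v   [∨-rule on 9 (branches; this branch)]
Accessibility: uRu, uRv, uRw, vRu, vRv, vRw, wRu, wRv, wRw
Branch closes: p and ¬p both at v.
Every branch closes (one shown): valid in S5.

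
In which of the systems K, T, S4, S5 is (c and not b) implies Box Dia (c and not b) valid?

S5

S4-tableau for the negation not ((c and not b) implies Box Dia (c and not b)):
1. not ((c and not b) implies Box Dia (c and not b)), u
2. c and not b, u
3. not Box Dia (c and not b), u
4. c, u
5. not b, u
6. not Dia (c and not b), v
7. not (c and not b), v
8. b, v
Accessibility: uRu, uRv, vRv
Complete open branch: countermodel on an S4-frame, so not valid in S4, nor in K, T (the same frame is also a K-frame and a T-frame).
S5-tableau for the negation not ((c and not b) implies Box Dia (c and not b)):
1. not ((c and not b) implies Box Dia (c and not b)), u
2. c and not b, u
3. not Box Dia (c and not b), u
4. c, u
5. not b, u
6. not Dia (c and not b), v
7. not (c and not b), u
8. not (c and not b), v
9. b, u
Accessibility: uRu, uRv, vRu, vRv
Branch closes: b and not b both at u.
Every branch closes (one shown): valid in S5.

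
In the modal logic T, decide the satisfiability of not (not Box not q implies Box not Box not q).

Satisfiable (open branch found)

1. not (not Box not q implies Box not Box not q), w0
2. not Box not q, w0   [neg-implies-rule on 1]
3. not Box not Box not q, w0   [neg-implies-rule on 1]
4. q, w1   [neg-Box-rule on 2: fresh world w1, w0Rw1]
5. Box not q, w2   [neg-Box-rule on 3: fresh world w2, w0Rw2]
6. not q, w2   [Box-rule on 5 via w2Rw2]
Accessibility: w0Rw0, w0Rw1, w0Rw2, w1Rw1, w2Rw2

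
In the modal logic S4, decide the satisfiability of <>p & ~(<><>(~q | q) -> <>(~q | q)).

Unsatisfiable (every branch closes)

1. <>p & ~(<><>(~q | q) -> <>(~q | q)), w0
2. <>p, w0
3. ~(<><>(~q | q) -> <>(~q | q)), w0
4. <><>(~q | q), w0
5. ~<>(~q | q), w0
6. ~(~q | q), w0
7. q, w0
8. ~q, w0
Accessibility: w0Rw0
Branch closes: q and ~q both at w0.
All branches of the tableau close; one closing branch shown above.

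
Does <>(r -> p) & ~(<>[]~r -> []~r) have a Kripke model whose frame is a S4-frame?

Yes, satisfiable

1. <>(r -> p) & ~(<>[]~r -> []~r), w0
2. <>(r -> p), w0
3. ~(<>[]~r -> []~r), w0
4. <>[]~r, w0
5. ~[]~r, w0
6. r -> p, w1
7. p, w1
8. []~r, w2
9. ~r, w2
10. r, w3
Accessibility: w0Rw0, w0Rw1, w0Rw2, w0Rw3, w1Rw1, w2Rw2, w3Rw3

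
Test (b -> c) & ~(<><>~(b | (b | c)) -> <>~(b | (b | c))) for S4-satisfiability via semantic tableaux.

Unsatisfiable

1. (b -> c) & ~(<><>~(b | (b | c)) -> <>~(b | (b | c))), w0
2. b -> c, w0
3. ~(<><>~(b | (b | c)) -> <>~(b | (b | c))), w0
4. <><>~(b | (b | c)), w0
5. ~<>~(b | (b | c)), w0
6. b | (b | c), w0
7. c, w0
8. b | c, w0
9. <>~(b | (b | c)), w1
10. b | (b | c), w1
11. b | c, w1
12. c, w1
13. ~(b | (b | c)), w2
14. ~b, w2
15. ~(b | c), w2
16. ~c, w2
17. b | (b | c), w2
18. b | c, w2
19. c, w2
Accessibility: w0Rw0, w0Rw1, w0Rw2, w1Rw1, w1Rw2, w2Rw2
Branch closes: c and ~c both at w2.
All branches of the tableau close; one closing branch shown above.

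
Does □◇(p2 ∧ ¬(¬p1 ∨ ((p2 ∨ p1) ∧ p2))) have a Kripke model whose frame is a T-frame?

1. □◇(p2 ∧ ¬(¬p1 ∨ ((p2 ∨ p1) ∧ p2))), u
2. ◇(p2 ∧ ¬(¬p1 ∨ ((p2 ∨ p1) ∧ p2))), u
3. p2 ∧ ¬(¬p1 ∨ ((p2 ∨ p1) ∧ p2)), v
4. p2, v
5. ¬(¬p1 ∨ ((p2 ∨ p1) ∧ p2)), v
6. p1, v
7. ¬((p2 ∨ p1) ∧ p2), v
8. ◇(p2 ∧ ¬(¬p1 ∨ ((p2 ∨ p1) ∧ p2))), v
9. ¬(p2 ∨ p1), v
10. ¬p2, v
11. ¬p1, v
Accessibility: uRu, uRv, vRv
Branch closes: p2 and ¬p2 both at v.
(One branch shown.) All branches close.

No, unsatisfiable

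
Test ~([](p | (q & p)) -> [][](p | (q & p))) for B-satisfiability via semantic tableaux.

1. ~([](p | (q & p)) -> [][](p | (q & p))), 0
2. [](p | (q & p)), 0   [~->-rule on 1]
3. ~[][](p | (q & p)), 0   [~->-rule on 1]
4. p | (q & p), 0   [[]-rule on 2 via 0R0]
5. q & p, 0   [|-rule on 4 (branches; this branch)]
6. q, 0   [&-rule on 5]
7. p, 0   [&-rule on 5]
8. ~[](p | (q & p)), 1   [~[]-rule on 3: fresh world 1, 0R1]
9. p | (q & p), 1   [[]-rule on 2 via 0R1]
10. q & p, 1   [|-rule on 9 (branches; this branch)]
11. q, 1   [&-rule on 10]
12. p, 1   [&-rule on 10]
13. ~(p | (q & p)), 2   [~[]-rule on 8: fresh world 2, 1R2]
14. ~p, 2   [~|-rule on 13]
15. ~(q & p), 2   [~|-rule on 13]
Accessibility: 0R0, 0R1, 1R0, 1R1, 1R2, 2R1, 2R2

Satisfiable (open branch found)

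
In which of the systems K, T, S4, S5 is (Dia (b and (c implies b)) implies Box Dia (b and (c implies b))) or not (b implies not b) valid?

S5-tableau for the negation not ((Dia (b and (c implies b)) implies Box Dia (b and (c implies b))) or not (b implies not b)):
1. not ((Dia (b and (c implies b)) implies Box Dia (b and (c implies b))) or not (b implies not b)), w0
2. not (Dia (b and (c implies b)) implies Box Dia (b and (c implies b))), w0
3. b implies not b, w0
4. Dia (b and (c implies b)), w0
5. not Box Dia (b and (c implies b)), w0
6. not b, w0
7. b and (c implies b), w1
8. b, w1
9. c implies b, w1
10. not Dia (b and (c implies b)), w2
11. not (b and (c implies b)), w0
12. not (b and (c implies b)), w1
13. not (b and (c implies b)), w2
14. not (c implies b), w0
15. c, w0
16. not (c implies b), w1
17. c, w1
18. not b, w1
Accessibility: w0Rw0, w0Rw1, w0Rw2, w1Rw0, w1Rw1, w1Rw2, w2Rw0, w2Rw1, w2Rw2
Branch closes: b and not b both at w1.
Every branch closes (one shown): valid in S5.
S4-tableau for the negation not ((Dia (b and (c implies b)) implies Box Dia (b and (c implies b))) or not (b implies not b)):
1. not ((Dia (b and (c implies b)) implies Box Dia (b and (c implies b))) or not (b implies not b)), w0
2. not (Dia (b and (c implies b)) implies Box Dia (b and (c implies b))), w0
3. b implies not b, w0
4. Dia (b and (c implies b)), w0
5. not Box Dia (b and (c implies b)), w0
6. not b, w0
7. b and (c implies b), w1
8. b, w1
9. c implies b, w1
10. not Dia (b and (c implies b)), w2
11. not (b and (c implies b)), w2
12. not (c implies b), w2
13. c, w2
14. not b, w2
Accessibility: w0Rw0, w0Rw1, w0Rw2, w1Rw1, w2Rw2
Complete open branch: countermodel on an S4-frame, so not valid in S4, nor in K, T (the same frame is also a K-frame and a T-frame).

S5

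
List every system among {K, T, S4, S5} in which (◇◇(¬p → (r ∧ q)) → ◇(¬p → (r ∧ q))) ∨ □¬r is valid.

T-tableau for the negation ¬((◇◇(¬p → (r ∧ q)) → ◇(¬p → (r ∧ q))) ∨ □¬r):
1. ¬((◇◇(¬p → (r ∧ q)) → ◇(¬p → (r ∧ q))) ∨ □¬r), u
2. ¬(◇◇(¬p → (r ∧ q)) → ◇(¬p → (r ∧ q))), u
3. ¬□¬r, u
4. ◇◇(¬p → (r ∧ q)), u
5. ¬◇(¬p → (r ∧ q)), u
6. ¬(¬p → (r ∧ q)), u
7. ¬p, u
8. ¬(r ∧ q), u
9. ¬q, u
10. r, v
11. ¬(¬p → (r ∧ q)), v
12. ¬p, v
13. ¬(r ∧ q), v
14. ¬q, v
15. ◇(¬p → (r ∧ q)), w
16. ¬(¬p → (r ∧ q)), w
17. ¬p, w
18. ¬(r ∧ q), w
19. ¬q, w
20. ¬p → (r ∧ q), x
21. r ∧ q, x
22. r, x
23. q, x
Accessibility: uRu, uRv, uRw, vRv, wRw, wRx, xRx
Complete open branch: countermodel on a T-frame, so not valid in T, nor in K (the same frame is also a K-frame).
S4-tableau for the negation ¬((◇◇(¬p → (r ∧ q)) → ◇(¬p → (r ∧ q))) ∨ □¬r):
1. ¬((◇◇(¬p → (r ∧ q)) → ◇(¬p → (r ∧ q))) ∨ □¬r), u
2. ¬(◇◇(¬p → (r ∧ q)) → ◇(¬p → (r ∧ q))), u
3. ¬□¬r, u
4. ◇◇(¬p → (r ∧ q)), u
5. ¬◇(¬p → (r ∧ q)), u
6. ¬(¬p → (r ∧ q)), u
7. ¬p, u
8. ¬(r ∧ q), u
9. ¬q, u
10. r, v
11. ¬(¬p → (r ∧ q)), v
12. ¬p, v
13. ¬(r ∧ q), v
14. ¬q, v
15. ◇(¬p → (r ∧ q)), w
16. ¬(¬p → (r ∧ q)), w
17. ¬p, w
18. ¬(r ∧ q), w
19. ¬q, w
20. ¬p → (r ∧ q), x
21. ¬(¬p → (r ∧ q)), x
22. ¬p, x
23. ¬(r ∧ q), x
24. r ∧ q, x
25. r, x
26. q, x
27. ¬q, x
Accessibility: uRu, uRv, uRw, uRx, vRv, wRw, wRx, xRx
Branch closes: q and ¬q both at x.
Every branch closes (one shown): valid in S4, hence also in S5 (every theorem of S4 is a theorem of S5).

S4, S5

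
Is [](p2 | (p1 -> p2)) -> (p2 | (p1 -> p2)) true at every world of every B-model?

Tableau for the negation ~([](p2 | (p1 -> p2)) -> (p2 | (p1 -> p2))):
1. ~([](p2 | (p1 -> p2)) -> (p2 | (p1 -> p2))), w0
2. [](p2 | (p1 -> p2)), w0
3. ~(p2 | (p1 -> p2)), w0
4. ~p2, w0
5. ~(p1 -> p2), w0
6. p1, w0
7. p2 | (p1 -> p2), w0
8. p1 -> p2, w0
9. p2, w0
Accessibility: w0Rw0
Branch closes: p2 and ~p2 both at w0.
Every branch of the negation's tableau closes; the branch above is one of them.

Yes, valid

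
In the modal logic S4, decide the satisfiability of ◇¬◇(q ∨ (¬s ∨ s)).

Unsatisfiable (every branch closes)

1. ◇¬◇(q ∨ (¬s ∨ s)), u
2. ¬◇(q ∨ (¬s ∨ s)), v   [◇-rule on 1: fresh world v, uRv]
3. ¬(q ∨ (¬s ∨ s)), v   [¬◇-rule on 2 via vRv]
4. ¬q, v   [¬∨-rule on 3]
5. ¬(¬s ∨ s), v   [¬∨-rule on 3]
6. s, v   [¬∨-rule on 5]
7. ¬s, v   [¬∨-rule on 5]
Accessibility: uRu, uRv, vRv
Branch closes: s and ¬s both at v.
(One branch shown.) All branches close.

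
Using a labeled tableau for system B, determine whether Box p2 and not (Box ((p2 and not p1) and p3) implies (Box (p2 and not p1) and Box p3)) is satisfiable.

1. Box p2 and not (Box ((p2 and not p1) and p3) implies (Box (p2 and not p1) and Box p3)), 0
2. Box p2, 0   [and-rule on 1]
3. not (Box ((p2 and not p1) and p3) implies (Box (p2 and not p1) and Box p3)), 0   [and-rule on 1]
4. Box ((p2 and not p1) and p3), 0   [neg-implies-rule on 3]
5. not (Box (p2 and not p1) and Box p3), 0   [neg-implies-rule on 3]
6. p2, 0   [Box-rule on 2 via 0R0]
7. (p2 and not p1) and p3, 0   [Box-rule on 4 via 0R0]
8. p2 and not p1, 0   [and-rule on 7]
9. p3, 0   [and-rule on 7]
10. not p1, 0   [and-rule on 8]
11. not Box (p2 and not p1), 0   [neg-and-rule on 5 (branches; this branch)]
12. not (p2 and not p1), 1   [neg-Box-rule on 11: fresh world 1, 0R1]
13. p2, 1   [Box-rule on 2 via 0R1]
14. (p2 and not p1) and p3, 1   [Box-rule on 4 via 0R1]
15. p2 and not p1, 1   [and-rule on 14]
16. p3, 1   [and-rule on 14]
17. not p1, 1   [and-rule on 15]
18. p1, 1   [neg-and-rule on 12 (branches; this branch)]
Accessibility: 0R0, 0R1, 1R0, 1R1
Branch closes: p1 and not p1 both at 1.
Every branch closes; the branch above is one of them.

Unsatisfiable (every branch closes)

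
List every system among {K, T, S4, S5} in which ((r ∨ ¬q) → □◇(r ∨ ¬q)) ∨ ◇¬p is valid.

S5

S5-tableau for the negation ¬(((r ∨ ¬q) → □◇(r ∨ ¬q)) ∨ ◇¬p):
1. ¬(((r ∨ ¬q) → □◇(r ∨ ¬q)) ∨ ◇¬p), w0
2. ¬((r ∨ ¬q) → □◇(r ∨ ¬q)), w0
3. ¬◇¬p, w0
4. r ∨ ¬q, w0
5. ¬□◇(r ∨ ¬q), w0
6. p, w0
7. ¬q, w0
8. ¬◇(r ∨ ¬q), w1
9. p, w1
10. ¬(r ∨ ¬q), w0
11. ¬r, w0
12. q, w0
Accessibility: w0Rw0, w0Rw1, w1Rw0, w1Rw1
Branch closes: q and ¬q both at w0.
Every branch closes (one shown): valid in S5.
S4-tableau for the negation ¬(((r ∨ ¬q) → □◇(r ∨ ¬q)) ∨ ◇¬p):
1. ¬(((r ∨ ¬q) → □◇(r ∨ ¬q)) ∨ ◇¬p), w0
2. ¬((r ∨ ¬q) → □◇(r ∨ ¬q)), w0
3. ¬◇¬p, w0
4. r ∨ ¬q, w0
5. ¬□◇(r ∨ ¬q), w0
6. p, w0
7. ¬q, w0
8. ¬◇(r ∨ ¬q), w1
9. p, w1
10. ¬(r ∨ ¬q), w1
11. ¬r, w1
12. q, w1
Accessibility: w0Rw0, w0Rw1, w1Rw1
Complete open branch: countermodel on an S4-frame, so not valid in S4, nor in K, T (the same frame is also a K-frame and a T-frame).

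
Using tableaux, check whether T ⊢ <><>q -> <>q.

Not valid

Tableau for the negation ~(<><>q -> <>q):
1. ~(<><>q -> <>q), 0
2. <><>q, 0
3. ~<>q, 0
4. ~q, 0
5. <>q, 1
6. ~q, 1
7. q, 2
Accessibility: 0R0, 0R1, 1R1, 1R2, 2R2
The negation has an open branch (countermodel exists).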